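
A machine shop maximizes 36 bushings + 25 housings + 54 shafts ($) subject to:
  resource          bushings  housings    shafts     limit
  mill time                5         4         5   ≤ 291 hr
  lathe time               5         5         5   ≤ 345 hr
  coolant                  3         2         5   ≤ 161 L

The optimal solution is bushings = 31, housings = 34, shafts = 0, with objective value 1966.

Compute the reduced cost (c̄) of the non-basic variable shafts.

-1

At the optimum: mill time uses 291 of 291 (binding); lathe time uses 325 of 345 (slack = 20); coolant uses 161 of 161 (binding).
By complementary slackness, y = 0 for the non-binding constraint.
Dual feasibility on the basic columns requires 5·y_mill time + 3·y_coolant = 36, 4·y_mill time + 2·y_coolant = 25.
This yields shadow prices y_mill time = 1.5, y_coolant = 9.5.
Reduced cost of shafts: c₃ − yᵀa₃ = 54 − (1.5·5 + 9.5·5) = 54 − 55 = -1.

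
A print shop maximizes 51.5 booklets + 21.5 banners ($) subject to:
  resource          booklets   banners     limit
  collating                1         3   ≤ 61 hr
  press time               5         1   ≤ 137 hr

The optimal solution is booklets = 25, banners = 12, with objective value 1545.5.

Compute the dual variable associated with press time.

9.5

Both collating and press time are binding at x*.
The binding rows give the dual system: 1·y_collating + 5·y_press time = 51.5 and 3·y_collating + 1·y_press time = 21.5.
This yields shadow prices y_collating = 4, y_press time = 9.5.
Shadow price of press time = 9.5.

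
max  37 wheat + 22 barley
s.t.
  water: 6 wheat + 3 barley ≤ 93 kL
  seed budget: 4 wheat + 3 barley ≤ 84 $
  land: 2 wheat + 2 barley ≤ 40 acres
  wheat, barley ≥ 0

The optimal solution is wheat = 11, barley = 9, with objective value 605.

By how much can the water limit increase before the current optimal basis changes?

27

Binding constraints: water, land. The basis is B = [[6,3],[2,2]] with det 6.
Per unit increase in water, x* moves by d = (0.3333, -0.3333).
The basis stays optimal until barley reaches 0; allowable increase = 27 kL.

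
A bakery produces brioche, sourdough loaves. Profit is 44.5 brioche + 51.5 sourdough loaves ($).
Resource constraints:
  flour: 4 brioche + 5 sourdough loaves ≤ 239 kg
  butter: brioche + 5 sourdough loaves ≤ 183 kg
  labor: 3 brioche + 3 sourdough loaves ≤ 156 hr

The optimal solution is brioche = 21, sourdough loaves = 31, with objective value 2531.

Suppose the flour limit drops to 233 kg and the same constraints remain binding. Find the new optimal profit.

2489

At the optimum: flour uses 239 of 239 (binding); butter uses 176 of 183 (slack = 7); labor uses 156 of 156 (binding).
Since butter is not tight, its dual is 0.
Dual feasibility on the basic columns requires 4·y_flour + 3·y_labor = 44.5, 5·y_flour + 3·y_labor = 51.5.
→ y_flour = 7 and y_labor = 5.5.
Δz = y_flour·Δb = 7 × (-6) = -42, so new z* = 2531 − 42 = 2489.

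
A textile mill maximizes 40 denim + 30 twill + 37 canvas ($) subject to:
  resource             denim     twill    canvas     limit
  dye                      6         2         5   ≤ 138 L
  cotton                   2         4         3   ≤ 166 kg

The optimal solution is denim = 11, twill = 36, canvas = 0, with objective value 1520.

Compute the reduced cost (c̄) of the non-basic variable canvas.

-3

At the optimum: dye uses 138 of 138 (binding); cotton uses 166 of 166 (binding).
The binding rows give the dual system: 6·y_dye + 2·y_cotton = 40 and 2·y_dye + 4·y_cotton = 30.
→ y_dye = 5 and y_cotton = 5.
Reduced cost of canvas: c₃ − yᵀa₃ = 37 − (5·5 + 5·3) = 37 − 40 = -3.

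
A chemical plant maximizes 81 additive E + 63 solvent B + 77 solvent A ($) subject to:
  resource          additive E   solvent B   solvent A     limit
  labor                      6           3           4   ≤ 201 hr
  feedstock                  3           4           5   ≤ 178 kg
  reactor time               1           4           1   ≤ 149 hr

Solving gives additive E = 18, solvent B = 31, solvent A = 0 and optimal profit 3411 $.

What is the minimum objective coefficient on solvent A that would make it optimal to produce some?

81

Binding: labor and feedstock. Non-binding: reactor time (7 unused).
Since reactor time is not tight, its dual is 0.
Dual feasibility on the basic columns requires 6·y_labor + 3·y_feedstock = 81, 3·y_labor + 4·y_feedstock = 63.
→ y_labor = 9 and y_feedstock = 9.
solvent A enters the basis when its profit ≥ yᵀa₃ = 9·4 + 9·5 = 81.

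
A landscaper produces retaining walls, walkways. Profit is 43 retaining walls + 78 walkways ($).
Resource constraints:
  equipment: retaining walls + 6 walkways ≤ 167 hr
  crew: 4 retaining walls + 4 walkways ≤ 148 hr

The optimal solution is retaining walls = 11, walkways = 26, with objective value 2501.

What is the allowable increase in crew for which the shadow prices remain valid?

Binding constraints: equipment, crew. The basis is B = [[1,6],[4,4]] with det -20.
Per unit increase in crew, x* moves by d = (0.3, -0.05).
The basis stays optimal until walkways reaches 0; allowable increase = 520 hr.

520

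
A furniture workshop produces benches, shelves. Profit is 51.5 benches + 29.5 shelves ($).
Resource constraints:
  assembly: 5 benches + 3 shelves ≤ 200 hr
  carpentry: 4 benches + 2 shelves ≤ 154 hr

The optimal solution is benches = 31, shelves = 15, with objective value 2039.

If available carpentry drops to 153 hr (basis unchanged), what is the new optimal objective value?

2035.5

At the optimum: assembly uses 200 of 200 (binding); carpentry uses 154 of 154 (binding).
Dual feasibility on the basic columns requires 5·y_assembly + 4·y_carpentry = 51.5, 3·y_assembly + 2·y_carpentry = 29.5.
→ y_assembly = 7.5 and y_carpentry = 3.5.
Δz = y_carpentry·Δb = 3.5 × (-1) = -3.5, so new z* = 2039 − 3.5 = 2035.5.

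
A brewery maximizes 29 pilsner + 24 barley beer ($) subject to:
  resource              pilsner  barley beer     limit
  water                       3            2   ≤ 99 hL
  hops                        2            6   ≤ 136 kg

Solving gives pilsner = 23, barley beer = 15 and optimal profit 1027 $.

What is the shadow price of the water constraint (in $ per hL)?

At the optimum: water uses 99 of 99 (binding); hops uses 136 of 136 (binding).
Dual feasibility on the basic columns requires 3·y_water + 2·y_hops = 29, 2·y_water + 6·y_hops = 24.
→ y_water = 9 and y_hops = 1.
Shadow price of water = 9.

9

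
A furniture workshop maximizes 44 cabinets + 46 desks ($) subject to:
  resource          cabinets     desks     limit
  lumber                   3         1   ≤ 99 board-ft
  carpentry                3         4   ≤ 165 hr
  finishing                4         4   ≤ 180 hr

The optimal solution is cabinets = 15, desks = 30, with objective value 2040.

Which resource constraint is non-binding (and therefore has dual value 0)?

lumber

lumber: 75/99 (slack 24)
carpentry: 165/165 (binding)
finishing: 180/180 (binding)
By complementary slackness, a constraint with positive slack has shadow price 0 → lumber.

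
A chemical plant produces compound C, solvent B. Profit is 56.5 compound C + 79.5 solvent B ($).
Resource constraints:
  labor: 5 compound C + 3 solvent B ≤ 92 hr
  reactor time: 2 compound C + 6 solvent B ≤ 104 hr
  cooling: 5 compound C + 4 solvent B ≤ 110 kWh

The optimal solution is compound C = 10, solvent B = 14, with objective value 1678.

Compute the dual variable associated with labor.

7.5

Check each constraint at x*: labor 92/92 (tight); reactor time 104/104 (tight); cooling 106/110 (slack 4).
By complementary slackness, y = 0 for the non-binding constraint.
From A_Bᵀ y = c: 5·y_labor + 2·y_reactor time = 56.5; 3·y_labor + 6·y_reactor time = 79.5.
→ y_labor = 7.5 and y_reactor time = 9.5.
Shadow price of labor = 7.5.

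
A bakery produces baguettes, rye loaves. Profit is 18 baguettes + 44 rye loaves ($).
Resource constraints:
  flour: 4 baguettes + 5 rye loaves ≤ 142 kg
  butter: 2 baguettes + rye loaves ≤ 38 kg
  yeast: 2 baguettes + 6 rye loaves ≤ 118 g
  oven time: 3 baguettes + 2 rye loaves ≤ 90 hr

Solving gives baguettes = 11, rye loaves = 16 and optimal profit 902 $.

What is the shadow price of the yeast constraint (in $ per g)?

Check each constraint at x*: flour 124/142 (slack 18); butter 38/38 (tight); yeast 118/118 (tight); oven time 65/90 (slack 25).
Since flour, oven time are not tight, their duals are 0.
The binding rows give the dual system: 2·y_butter + 2·y_yeast = 18 and 1·y_butter + 6·y_yeast = 44.
This yields shadow prices y_butter = 2, y_yeast = 7.
Shadow price of yeast = 7.

7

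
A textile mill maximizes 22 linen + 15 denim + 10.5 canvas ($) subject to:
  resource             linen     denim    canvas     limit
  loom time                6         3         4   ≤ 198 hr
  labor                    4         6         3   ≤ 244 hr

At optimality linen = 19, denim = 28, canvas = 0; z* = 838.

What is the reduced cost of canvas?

-4.5

At the optimum: loom time uses 198 of 198 (binding); labor uses 244 of 244 (binding).
The binding rows give the dual system: 6·y_loom time + 4·y_labor = 22 and 3·y_loom time + 6·y_labor = 15.
This yields shadow prices y_loom time = 3, y_labor = 1.
Reduced cost of canvas: c₃ − yᵀa₃ = 10.5 − (3·4 + 1·3) = 10.5 − 15 = -4.5.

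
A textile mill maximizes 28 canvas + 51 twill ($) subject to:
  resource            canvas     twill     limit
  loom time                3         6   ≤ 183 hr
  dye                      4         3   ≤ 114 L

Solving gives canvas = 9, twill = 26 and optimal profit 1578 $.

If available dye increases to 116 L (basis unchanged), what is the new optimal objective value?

Check each constraint at x*: loom time 183/183 (tight); dye 114/114 (tight).
From A_Bᵀ y = c: 3·y_loom time + 4·y_dye = 28; 6·y_loom time + 3·y_dye = 51.
Solving: y_loom time = 8, y_dye = 1.
Δz = y_dye·Δb = 1 × (2) = 2, so new z* = 1578 + 2 = 1580.

1580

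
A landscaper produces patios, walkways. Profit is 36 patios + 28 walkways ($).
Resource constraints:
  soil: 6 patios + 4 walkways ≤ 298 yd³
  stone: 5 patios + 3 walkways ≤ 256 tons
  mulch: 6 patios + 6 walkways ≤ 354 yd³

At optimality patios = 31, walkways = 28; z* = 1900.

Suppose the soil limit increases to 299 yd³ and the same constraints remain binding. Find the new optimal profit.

1904

Check each constraint at x*: soil 298/298 (tight); stone 239/256 (slack 17); mulch 354/354 (tight).
By complementary slackness, y = 0 for the non-binding constraint.
Dual feasibility on the basic columns requires 6·y_soil + 6·y_mulch = 36, 4·y_soil + 6·y_mulch = 28.
Solving: y_soil = 4, y_mulch = 2.
Δz = y_soil·Δb = 4 × (1) = 4, so new z* = 1900 + 4 = 1904.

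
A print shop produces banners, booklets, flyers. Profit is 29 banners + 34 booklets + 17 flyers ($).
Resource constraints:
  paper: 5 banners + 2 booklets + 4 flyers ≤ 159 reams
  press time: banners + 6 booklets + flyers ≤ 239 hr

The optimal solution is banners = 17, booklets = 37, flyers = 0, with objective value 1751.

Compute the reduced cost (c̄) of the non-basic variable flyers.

-7

Check each constraint at x*: paper 159/159 (tight); press time 239/239 (tight).
The binding rows give the dual system: 5·y_paper + 1·y_press time = 29 and 2·y_paper + 6·y_press time = 34.
→ y_paper = 5 and y_press time = 4.
Reduced cost of flyers: c₃ − yᵀa₃ = 17 − (5·4 + 4·1) = 17 − 24 = -7.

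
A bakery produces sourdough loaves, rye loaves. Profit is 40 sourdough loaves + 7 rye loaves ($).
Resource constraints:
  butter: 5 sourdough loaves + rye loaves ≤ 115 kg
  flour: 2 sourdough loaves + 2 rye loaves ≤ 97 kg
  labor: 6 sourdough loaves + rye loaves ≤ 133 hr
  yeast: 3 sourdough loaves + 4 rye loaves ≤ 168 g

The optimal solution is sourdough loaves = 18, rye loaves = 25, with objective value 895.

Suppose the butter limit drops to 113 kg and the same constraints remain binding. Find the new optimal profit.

891

At the optimum: butter uses 115 of 115 (binding); flour uses 86 of 97 (slack = 11); labor uses 133 of 133 (binding); yeast uses 154 of 168 (slack = 14).
Since flour, yeast are not tight, their duals are 0.
The binding rows give the dual system: 5·y_butter + 6·y_labor = 40 and 1·y_butter + 1·y_labor = 7.
→ y_butter = 2 and y_labor = 5.
Δz = y_butter·Δb = 2 × (-2) = -4, so new z* = 895 − 4 = 891.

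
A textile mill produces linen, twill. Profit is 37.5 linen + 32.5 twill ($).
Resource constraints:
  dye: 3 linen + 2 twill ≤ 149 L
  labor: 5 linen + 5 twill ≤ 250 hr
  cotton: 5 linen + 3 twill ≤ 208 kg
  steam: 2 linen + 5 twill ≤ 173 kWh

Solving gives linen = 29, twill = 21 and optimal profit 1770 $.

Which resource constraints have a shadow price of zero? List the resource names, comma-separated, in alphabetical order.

dye, steam

dye: 129/149 (slack 20)
labor: 250/250 (binding)
cotton: 208/208 (binding)
steam: 163/173 (slack 10)
By complementary slackness, a constraint with positive slack has shadow price 0 → dye, steam.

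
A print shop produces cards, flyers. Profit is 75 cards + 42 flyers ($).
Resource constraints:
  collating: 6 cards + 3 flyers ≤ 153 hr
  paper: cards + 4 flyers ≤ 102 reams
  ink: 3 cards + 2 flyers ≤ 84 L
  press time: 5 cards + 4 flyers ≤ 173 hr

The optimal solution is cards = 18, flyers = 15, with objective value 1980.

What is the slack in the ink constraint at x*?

ink used = 3·18 + 2·15 = 84; slack = 84 − 84 = 0.

0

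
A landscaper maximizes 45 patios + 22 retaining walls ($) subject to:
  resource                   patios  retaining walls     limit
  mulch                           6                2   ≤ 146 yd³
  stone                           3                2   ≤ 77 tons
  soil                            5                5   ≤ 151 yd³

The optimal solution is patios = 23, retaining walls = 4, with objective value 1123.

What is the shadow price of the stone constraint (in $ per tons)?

Binding: mulch and stone. Non-binding: soil (16 unused).
Since soil is not tight, its dual is 0.
From A_Bᵀ y = c: 6·y_mulch + 3·y_stone = 45; 2·y_mulch + 2·y_stone = 22.
Solving: y_mulch = 4, y_stone = 7.
Shadow price of stone = 7.

7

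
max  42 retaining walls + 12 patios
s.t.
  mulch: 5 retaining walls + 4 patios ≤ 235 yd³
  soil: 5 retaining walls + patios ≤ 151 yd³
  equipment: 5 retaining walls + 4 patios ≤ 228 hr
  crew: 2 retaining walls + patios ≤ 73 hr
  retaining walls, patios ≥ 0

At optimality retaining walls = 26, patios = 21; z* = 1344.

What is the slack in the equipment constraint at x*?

equipment used = 5·26 + 4·21 = 214; slack = 228 − 214 = 14.

14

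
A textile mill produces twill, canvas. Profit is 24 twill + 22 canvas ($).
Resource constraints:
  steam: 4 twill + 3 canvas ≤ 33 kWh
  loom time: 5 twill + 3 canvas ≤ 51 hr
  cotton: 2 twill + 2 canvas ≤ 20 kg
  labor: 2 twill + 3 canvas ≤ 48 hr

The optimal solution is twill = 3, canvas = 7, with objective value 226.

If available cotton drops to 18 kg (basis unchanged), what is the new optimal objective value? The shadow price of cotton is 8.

210

Δb = -2, so new z* = 226 + (8)·(-2) = 226 − 16 = 210.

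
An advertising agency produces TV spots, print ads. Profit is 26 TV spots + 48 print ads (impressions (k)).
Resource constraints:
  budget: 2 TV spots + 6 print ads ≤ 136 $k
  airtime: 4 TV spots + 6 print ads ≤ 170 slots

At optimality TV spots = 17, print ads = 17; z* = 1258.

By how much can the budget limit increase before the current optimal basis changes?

Binding constraints: budget, airtime. The basis is B = [[2,6],[4,6]] with det -12.
Per unit increase in budget, x* moves by d = (-0.5, 0.3333).
The basis stays optimal until TV spots reaches 0; allowable increase = 34 $k.

34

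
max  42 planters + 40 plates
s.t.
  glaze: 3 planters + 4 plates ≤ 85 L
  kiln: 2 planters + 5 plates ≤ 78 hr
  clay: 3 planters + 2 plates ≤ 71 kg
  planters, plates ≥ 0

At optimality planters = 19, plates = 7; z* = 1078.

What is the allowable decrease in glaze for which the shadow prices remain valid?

14

Binding constraints: glaze, clay. The basis is B = [[3,4],[3,2]] with det -6.
Per unit decrease in glaze, x* moves by d = (0.3333, -0.5).
The basis stays optimal until plates reaches 0; allowable decrease = 14 L.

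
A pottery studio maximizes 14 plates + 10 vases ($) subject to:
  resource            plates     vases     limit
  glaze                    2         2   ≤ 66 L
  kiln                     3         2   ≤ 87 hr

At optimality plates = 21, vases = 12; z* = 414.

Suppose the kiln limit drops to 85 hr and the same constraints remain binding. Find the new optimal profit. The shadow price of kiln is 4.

Δb = -2, so new z* = 414 + (4)·(-2) = 414 − 8 = 406.

406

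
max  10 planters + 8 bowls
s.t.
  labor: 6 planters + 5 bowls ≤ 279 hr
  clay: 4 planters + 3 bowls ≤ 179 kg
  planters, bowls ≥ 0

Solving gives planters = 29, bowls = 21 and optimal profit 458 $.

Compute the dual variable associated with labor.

At the optimum: labor uses 279 of 279 (binding); clay uses 179 of 179 (binding).
The binding rows give the dual system: 6·y_labor + 4·y_clay = 10 and 5·y_labor + 3·y_clay = 8.
→ y_labor = 1 and y_clay = 1.
Shadow price of labor = 1.

1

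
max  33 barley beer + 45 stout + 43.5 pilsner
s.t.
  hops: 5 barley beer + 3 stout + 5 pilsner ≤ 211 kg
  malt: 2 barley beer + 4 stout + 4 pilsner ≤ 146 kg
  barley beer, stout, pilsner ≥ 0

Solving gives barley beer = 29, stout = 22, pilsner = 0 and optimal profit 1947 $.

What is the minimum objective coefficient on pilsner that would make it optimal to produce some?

51

At the optimum: hops uses 211 of 211 (binding); malt uses 146 of 146 (binding).
Dual feasibility on the basic columns requires 5·y_hops + 2·y_malt = 33, 3·y_hops + 4·y_malt = 45.
→ y_hops = 3 and y_malt = 9.
pilsner enters the basis when its profit ≥ yᵀa₃ = 3·5 + 9·4 = 51.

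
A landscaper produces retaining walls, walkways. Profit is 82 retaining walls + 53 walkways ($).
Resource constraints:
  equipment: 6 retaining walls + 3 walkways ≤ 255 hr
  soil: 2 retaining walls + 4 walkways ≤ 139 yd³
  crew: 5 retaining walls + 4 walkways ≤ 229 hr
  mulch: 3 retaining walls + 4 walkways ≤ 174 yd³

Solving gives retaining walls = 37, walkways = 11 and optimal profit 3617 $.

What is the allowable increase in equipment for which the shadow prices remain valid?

19.8

Binding constraints: equipment, crew. The basis is B = [[6,3],[5,4]] with det 9.
Per unit increase in equipment, x* moves by d = (0.4444, -0.5556).
The basis stays optimal until walkways reaches 0; allowable increase = 19.8 hr.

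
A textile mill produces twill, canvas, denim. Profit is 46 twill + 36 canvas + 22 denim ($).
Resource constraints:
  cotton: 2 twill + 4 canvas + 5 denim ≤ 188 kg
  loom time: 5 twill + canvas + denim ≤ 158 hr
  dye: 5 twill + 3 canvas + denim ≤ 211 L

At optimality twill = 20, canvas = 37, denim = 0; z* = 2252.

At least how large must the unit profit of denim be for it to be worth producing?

23

Binding: cotton and dye. Non-binding: loom time (21 unused).
Slack constraints have shadow price 0 (complementary slackness).
From A_Bᵀ y = c: 2·y_cotton + 5·y_dye = 46; 4·y_cotton + 3·y_dye = 36.
→ y_cotton = 3 and y_dye = 8.
denim enters the basis when its profit ≥ yᵀa₃ = 3·5 + 8·1 = 23.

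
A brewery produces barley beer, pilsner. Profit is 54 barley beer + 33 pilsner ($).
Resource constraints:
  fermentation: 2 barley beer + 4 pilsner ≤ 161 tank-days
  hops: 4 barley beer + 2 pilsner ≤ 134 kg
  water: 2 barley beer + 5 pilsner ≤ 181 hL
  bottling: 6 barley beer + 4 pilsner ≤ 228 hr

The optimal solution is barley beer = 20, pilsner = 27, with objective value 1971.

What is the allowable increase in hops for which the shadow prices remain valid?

18

Binding constraints: hops, bottling. The basis is B = [[4,2],[6,4]] with det 4.
Per unit increase in hops, x* moves by d = (1, -1.5).
The basis stays optimal until pilsner reaches 0; allowable increase = 18 kg.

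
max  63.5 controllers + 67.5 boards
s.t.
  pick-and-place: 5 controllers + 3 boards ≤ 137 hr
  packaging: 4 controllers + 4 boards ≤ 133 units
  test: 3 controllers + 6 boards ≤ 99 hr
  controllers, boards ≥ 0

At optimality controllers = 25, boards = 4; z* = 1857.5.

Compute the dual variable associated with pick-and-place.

At the optimum: pick-and-place uses 137 of 137 (binding); packaging uses 116 of 133 (slack = 17); test uses 99 of 99 (binding).
Slack constraints have shadow price 0 (complementary slackness).
Dual feasibility on the basic columns requires 5·y_pick-and-place + 3·y_test = 63.5, 3·y_pick-and-place + 6·y_test = 67.5.
→ y_pick-and-place = 8.5 and y_test = 7.
Shadow price of pick-and-place = 8.5.

8.5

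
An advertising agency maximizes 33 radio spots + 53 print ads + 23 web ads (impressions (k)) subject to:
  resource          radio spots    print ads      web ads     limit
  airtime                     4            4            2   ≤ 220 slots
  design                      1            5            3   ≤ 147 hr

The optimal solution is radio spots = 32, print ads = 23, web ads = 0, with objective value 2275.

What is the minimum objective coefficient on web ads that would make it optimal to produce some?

29

At the optimum: airtime uses 220 of 220 (binding); design uses 147 of 147 (binding).
Dual feasibility on the basic columns requires 4·y_airtime + 1·y_design = 33, 4·y_airtime + 5·y_design = 53.
This yields shadow prices y_airtime = 7, y_design = 5.
web ads enters the basis when its profit ≥ yᵀa₃ = 7·2 + 5·3 = 29.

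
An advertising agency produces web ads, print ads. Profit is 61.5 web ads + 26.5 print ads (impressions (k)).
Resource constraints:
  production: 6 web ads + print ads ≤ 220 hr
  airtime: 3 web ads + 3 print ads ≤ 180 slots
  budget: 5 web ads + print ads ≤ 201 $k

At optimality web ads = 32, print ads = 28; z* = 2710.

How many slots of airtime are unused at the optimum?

0

airtime used = 3·32 + 3·28 = 180; slack = 180 − 180 = 0.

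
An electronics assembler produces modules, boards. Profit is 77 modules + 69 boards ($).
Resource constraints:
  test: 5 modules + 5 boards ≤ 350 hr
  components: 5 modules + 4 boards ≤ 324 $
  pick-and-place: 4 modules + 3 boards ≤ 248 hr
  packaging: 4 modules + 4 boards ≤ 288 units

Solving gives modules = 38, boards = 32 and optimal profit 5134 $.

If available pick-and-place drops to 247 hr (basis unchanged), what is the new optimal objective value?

At the optimum: test uses 350 of 350 (binding); components uses 318 of 324 (slack = 6); pick-and-place uses 248 of 248 (binding); packaging uses 280 of 288 (slack = 8).
Slack constraints have shadow price 0 (complementary slackness).
Dual feasibility on the basic columns requires 5·y_test + 4·y_pick-and-place = 77, 5·y_test + 3·y_pick-and-place = 69.
→ y_test = 9 and y_pick-and-place = 8.
Δz = y_pick-and-place·Δb = 8 × (-1) = -8, so new z* = 5134 − 8 = 5126.

5126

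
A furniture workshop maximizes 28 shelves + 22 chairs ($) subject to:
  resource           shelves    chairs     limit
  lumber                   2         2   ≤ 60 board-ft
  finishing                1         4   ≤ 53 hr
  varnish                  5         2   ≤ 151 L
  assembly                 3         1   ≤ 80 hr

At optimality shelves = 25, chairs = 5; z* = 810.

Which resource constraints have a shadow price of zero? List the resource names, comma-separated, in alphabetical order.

finishing, varnish

lumber: 60/60 (binding)
finishing: 45/53 (slack 8)
varnish: 135/151 (slack 16)
assembly: 80/80 (binding)
By complementary slackness, a constraint with positive slack has shadow price 0 → finishing, varnish.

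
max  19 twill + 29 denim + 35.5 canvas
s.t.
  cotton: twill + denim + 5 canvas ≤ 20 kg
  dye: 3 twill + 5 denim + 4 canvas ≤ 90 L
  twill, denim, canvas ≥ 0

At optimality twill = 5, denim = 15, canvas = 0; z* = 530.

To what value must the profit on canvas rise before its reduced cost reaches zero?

Check each constraint at x*: cotton 20/20 (tight); dye 90/90 (tight).
From A_Bᵀ y = c: 1·y_cotton + 3·y_dye = 19; 1·y_cotton + 5·y_dye = 29.
→ y_cotton = 4 and y_dye = 5.
canvas enters the basis when its profit ≥ yᵀa₃ = 4·5 + 5·4 = 40.

40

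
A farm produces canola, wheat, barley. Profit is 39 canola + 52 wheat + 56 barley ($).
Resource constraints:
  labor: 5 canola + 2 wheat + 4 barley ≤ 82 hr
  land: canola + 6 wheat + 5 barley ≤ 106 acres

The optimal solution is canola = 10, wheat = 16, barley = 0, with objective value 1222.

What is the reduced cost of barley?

-2.5

Both labor and land are binding at x*.
The binding rows give the dual system: 5·y_labor + 1·y_land = 39 and 2·y_labor + 6·y_land = 52.
→ y_labor = 6.5 and y_land = 6.5.
Reduced cost of barley: c₃ − yᵀa₃ = 56 − (6.5·4 + 6.5·5) = 56 − 58.5 = -2.5.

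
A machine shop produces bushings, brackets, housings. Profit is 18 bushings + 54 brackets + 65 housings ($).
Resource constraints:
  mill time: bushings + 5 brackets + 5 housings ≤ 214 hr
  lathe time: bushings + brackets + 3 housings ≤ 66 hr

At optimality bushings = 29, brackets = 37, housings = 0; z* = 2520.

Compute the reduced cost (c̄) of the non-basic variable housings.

At the optimum: mill time uses 214 of 214 (binding); lathe time uses 66 of 66 (binding).
From A_Bᵀ y = c: 1·y_mill time + 1·y_lathe time = 18; 5·y_mill time + 1·y_lathe time = 54.
Solving: y_mill time = 9, y_lathe time = 9.
Reduced cost of housings: c₃ − yᵀa₃ = 65 − (9·5 + 9·3) = 65 − 72 = -7.

-7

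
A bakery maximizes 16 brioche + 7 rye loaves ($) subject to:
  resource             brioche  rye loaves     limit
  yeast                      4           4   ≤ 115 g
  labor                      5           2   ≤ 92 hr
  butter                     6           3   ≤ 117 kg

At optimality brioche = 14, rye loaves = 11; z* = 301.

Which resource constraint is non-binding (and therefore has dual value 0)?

yeast: 100/115 (slack 15)
labor: 92/92 (binding)
butter: 117/117 (binding)
By complementary slackness, a constraint with positive slack has shadow price 0 → yeast.

yeast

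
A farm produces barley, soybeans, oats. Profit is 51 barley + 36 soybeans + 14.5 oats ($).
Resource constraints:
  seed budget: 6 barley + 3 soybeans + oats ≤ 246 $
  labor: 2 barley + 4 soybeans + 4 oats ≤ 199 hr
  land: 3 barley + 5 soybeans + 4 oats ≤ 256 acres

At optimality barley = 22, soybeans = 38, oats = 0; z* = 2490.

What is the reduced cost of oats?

Binding: seed budget and land. Non-binding: labor (3 unused).
By complementary slackness, y = 0 for the non-binding constraint.
The binding rows give the dual system: 6·y_seed budget + 3·y_land = 51 and 3·y_seed budget + 5·y_land = 36.
This yields shadow prices y_seed budget = 7, y_land = 3.
Reduced cost of oats: c₃ − yᵀa₃ = 14.5 − (7·1 + 3·4) = 14.5 − 19 = -4.5.

-4.5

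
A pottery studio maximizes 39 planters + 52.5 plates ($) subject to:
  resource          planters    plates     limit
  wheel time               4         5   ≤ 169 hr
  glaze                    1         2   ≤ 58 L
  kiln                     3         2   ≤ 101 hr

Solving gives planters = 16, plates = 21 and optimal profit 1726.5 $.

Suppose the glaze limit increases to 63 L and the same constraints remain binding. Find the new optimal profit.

At the optimum: wheel time uses 169 of 169 (binding); glaze uses 58 of 58 (binding); kiln uses 90 of 101 (slack = 11).
By complementary slackness, y = 0 for the non-binding constraint.
From A_Bᵀ y = c: 4·y_wheel time + 1·y_glaze = 39; 5·y_wheel time + 2·y_glaze = 52.5.
This yields shadow prices y_wheel time = 8.5, y_glaze = 5.
Δz = y_glaze·Δb = 5 × (5) = 25, so new z* = 1726.5 + 25 = 1751.5.

1751.5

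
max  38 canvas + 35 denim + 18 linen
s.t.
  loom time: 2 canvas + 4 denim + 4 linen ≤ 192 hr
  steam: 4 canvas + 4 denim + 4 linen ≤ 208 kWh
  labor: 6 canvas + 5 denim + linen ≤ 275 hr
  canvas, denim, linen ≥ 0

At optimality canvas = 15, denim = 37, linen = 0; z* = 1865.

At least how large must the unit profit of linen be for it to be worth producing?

At the optimum: loom time uses 178 of 192 (slack = 14); steam uses 208 of 208 (binding); labor uses 275 of 275 (binding).
Slack constraints have shadow price 0 (complementary slackness).
Dual feasibility on the basic columns requires 4·y_steam + 6·y_labor = 38, 4·y_steam + 5·y_labor = 35.
→ y_steam = 5 and y_labor = 3.
linen enters the basis when its profit ≥ yᵀa₃ = 5·4 + 3·1 = 23.

23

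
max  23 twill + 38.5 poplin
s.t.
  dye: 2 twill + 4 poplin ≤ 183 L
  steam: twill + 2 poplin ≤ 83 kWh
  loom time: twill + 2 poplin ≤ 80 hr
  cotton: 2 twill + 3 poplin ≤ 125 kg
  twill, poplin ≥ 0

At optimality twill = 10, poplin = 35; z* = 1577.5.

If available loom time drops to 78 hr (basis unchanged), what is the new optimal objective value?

1561.5

At the optimum: dye uses 160 of 183 (slack = 23); steam uses 80 of 83 (slack = 3); loom time uses 80 of 80 (binding); cotton uses 125 of 125 (binding).
Slack constraints have shadow price 0 (complementary slackness).
From A_Bᵀ y = c: 1·y_loom time + 2·y_cotton = 23; 2·y_loom time + 3·y_cotton = 38.5.
Solving: y_loom time = 8, y_cotton = 7.5.
Δz = y_loom time·Δb = 8 × (-2) = -16, so new z* = 1577.5 − 16 = 1561.5.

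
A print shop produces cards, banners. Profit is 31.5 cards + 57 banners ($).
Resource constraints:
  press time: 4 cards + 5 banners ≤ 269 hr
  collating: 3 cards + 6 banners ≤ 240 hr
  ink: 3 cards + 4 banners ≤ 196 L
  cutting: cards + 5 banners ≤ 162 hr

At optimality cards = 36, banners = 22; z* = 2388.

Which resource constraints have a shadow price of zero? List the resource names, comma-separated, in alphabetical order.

cutting, press time

press time: 254/269 (slack 15)
collating: 240/240 (binding)
ink: 196/196 (binding)
cutting: 146/162 (slack 16)
By complementary slackness, a constraint with positive slack has shadow price 0 → cutting, press time.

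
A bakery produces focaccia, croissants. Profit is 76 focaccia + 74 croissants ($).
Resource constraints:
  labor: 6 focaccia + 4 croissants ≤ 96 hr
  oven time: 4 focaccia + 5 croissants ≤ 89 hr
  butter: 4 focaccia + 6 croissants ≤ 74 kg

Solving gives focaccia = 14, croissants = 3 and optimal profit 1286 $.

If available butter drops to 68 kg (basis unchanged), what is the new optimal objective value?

Binding: labor and butter. Non-binding: oven time (18 unused).
Slack constraints have shadow price 0 (complementary slackness).
From A_Bᵀ y = c: 6·y_labor + 4·y_butter = 76; 4·y_labor + 6·y_butter = 74.
This yields shadow prices y_labor = 8, y_butter = 7.
Δz = y_butter·Δb = 7 × (-6) = -42, so new z* = 1286 − 42 = 1244.

1244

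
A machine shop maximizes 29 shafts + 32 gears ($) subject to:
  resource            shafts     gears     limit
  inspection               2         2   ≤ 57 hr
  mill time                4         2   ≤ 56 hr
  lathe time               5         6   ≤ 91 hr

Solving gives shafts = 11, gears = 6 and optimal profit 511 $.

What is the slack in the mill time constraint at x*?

mill time used = 4·11 + 2·6 = 56; slack = 56 − 56 = 0.

0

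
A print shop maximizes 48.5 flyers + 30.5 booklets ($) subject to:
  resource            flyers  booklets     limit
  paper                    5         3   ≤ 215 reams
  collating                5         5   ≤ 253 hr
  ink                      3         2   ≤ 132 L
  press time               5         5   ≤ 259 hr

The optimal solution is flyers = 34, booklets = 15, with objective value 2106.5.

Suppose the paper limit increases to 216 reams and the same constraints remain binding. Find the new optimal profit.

Binding: paper and ink. Non-binding: collating (8 unused), press time (14 unused).
Since collating, press time are not tight, their duals are 0.
From A_Bᵀ y = c: 5·y_paper + 3·y_ink = 48.5; 3·y_paper + 2·y_ink = 30.5.
→ y_paper = 5.5 and y_ink = 7.
Δz = y_paper·Δb = 5.5 × (1) = 5.5, so new z* = 2106.5 + 5.5 = 2112.

2112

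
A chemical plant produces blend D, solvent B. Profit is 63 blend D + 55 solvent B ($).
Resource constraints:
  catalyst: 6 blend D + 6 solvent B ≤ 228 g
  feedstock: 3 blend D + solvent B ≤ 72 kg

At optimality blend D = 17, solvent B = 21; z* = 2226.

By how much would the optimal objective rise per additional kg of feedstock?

4

Check each constraint at x*: catalyst 228/228 (tight); feedstock 72/72 (tight).
The binding rows give the dual system: 6·y_catalyst + 3·y_feedstock = 63 and 6·y_catalyst + 1·y_feedstock = 55.
This yields shadow prices y_catalyst = 8.5, y_feedstock = 4.
Shadow price of feedstock = 4.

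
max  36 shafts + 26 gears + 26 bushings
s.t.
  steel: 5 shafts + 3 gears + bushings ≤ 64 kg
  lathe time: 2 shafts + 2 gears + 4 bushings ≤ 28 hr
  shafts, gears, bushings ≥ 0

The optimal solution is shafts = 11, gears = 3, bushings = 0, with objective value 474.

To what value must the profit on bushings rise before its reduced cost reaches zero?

Both steel and lathe time are binding at x*.
The binding rows give the dual system: 5·y_steel + 2·y_lathe time = 36 and 3·y_steel + 2·y_lathe time = 26.
Solving: y_steel = 5, y_lathe time = 5.5.
bushings enters the basis when its profit ≥ yᵀa₃ = 5·1 + 5.5·4 = 27.

27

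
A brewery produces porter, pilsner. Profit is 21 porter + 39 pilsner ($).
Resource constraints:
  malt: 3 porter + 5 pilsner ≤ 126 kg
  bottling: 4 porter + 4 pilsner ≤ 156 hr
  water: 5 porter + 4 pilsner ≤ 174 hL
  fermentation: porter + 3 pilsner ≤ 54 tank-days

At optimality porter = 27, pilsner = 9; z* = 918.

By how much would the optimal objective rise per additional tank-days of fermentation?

3

Binding: malt and fermentation. Non-binding: bottling (12 unused), water (3 unused).
By complementary slackness, y = 0 for the non-binding constraints.
From A_Bᵀ y = c: 3·y_malt + 1·y_fermentation = 21; 5·y_malt + 3·y_fermentation = 39.
This yields shadow prices y_malt = 6, y_fermentation = 3.
Shadow price of fermentation = 3.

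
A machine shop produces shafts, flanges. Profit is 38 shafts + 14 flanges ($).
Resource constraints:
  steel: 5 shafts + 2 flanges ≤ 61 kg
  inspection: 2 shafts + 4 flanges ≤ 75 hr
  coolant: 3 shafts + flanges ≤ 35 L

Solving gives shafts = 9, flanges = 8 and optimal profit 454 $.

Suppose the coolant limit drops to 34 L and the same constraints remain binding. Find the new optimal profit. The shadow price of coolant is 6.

448

Δb = -1, so new z* = 454 + (6)·(-1) = 454 − 6 = 448.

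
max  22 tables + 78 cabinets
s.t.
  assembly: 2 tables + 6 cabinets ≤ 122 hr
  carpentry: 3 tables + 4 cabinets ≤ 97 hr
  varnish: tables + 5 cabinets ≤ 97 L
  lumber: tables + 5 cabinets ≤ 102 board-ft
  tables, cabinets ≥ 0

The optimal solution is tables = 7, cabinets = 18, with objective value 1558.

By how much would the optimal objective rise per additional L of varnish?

6

Binding: assembly and varnish. Non-binding: carpentry (4 unused), lumber (5 unused).
Slack constraints have shadow price 0 (complementary slackness).
From A_Bᵀ y = c: 2·y_assembly + 1·y_varnish = 22; 6·y_assembly + 5·y_varnish = 78.
→ y_assembly = 8 and y_varnish = 6.
Shadow price of varnish = 6.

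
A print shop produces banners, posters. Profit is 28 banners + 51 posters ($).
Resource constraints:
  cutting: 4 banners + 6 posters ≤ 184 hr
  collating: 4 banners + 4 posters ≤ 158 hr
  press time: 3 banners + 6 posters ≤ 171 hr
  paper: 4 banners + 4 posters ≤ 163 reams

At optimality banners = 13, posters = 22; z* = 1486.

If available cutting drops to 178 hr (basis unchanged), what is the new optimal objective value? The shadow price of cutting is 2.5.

Δb = -6, so new z* = 1486 + (2.5)·(-6) = 1486 − 15 = 1471.

1471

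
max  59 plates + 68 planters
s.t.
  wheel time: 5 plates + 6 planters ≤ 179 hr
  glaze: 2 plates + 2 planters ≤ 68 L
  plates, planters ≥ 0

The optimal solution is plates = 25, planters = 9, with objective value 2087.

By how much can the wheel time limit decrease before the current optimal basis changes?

Binding constraints: wheel time, glaze. The basis is B = [[5,6],[2,2]] with det -2.
Per unit decrease in wheel time, x* moves by d = (1, -1).
The basis stays optimal until planters reaches 0; allowable decrease = 9 hr.

9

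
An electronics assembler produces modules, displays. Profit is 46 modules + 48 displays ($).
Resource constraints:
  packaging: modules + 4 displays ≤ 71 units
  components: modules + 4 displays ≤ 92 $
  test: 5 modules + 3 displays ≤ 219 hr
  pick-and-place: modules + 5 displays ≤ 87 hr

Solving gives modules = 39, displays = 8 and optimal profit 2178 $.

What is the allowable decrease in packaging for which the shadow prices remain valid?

27.2

Binding constraints: packaging, test. The basis is B = [[1,4],[5,3]] with det -17.
Per unit decrease in packaging, x* moves by d = (0.1765, -0.2941).
The basis stays optimal until displays reaches 0; allowable decrease = 27.2 units.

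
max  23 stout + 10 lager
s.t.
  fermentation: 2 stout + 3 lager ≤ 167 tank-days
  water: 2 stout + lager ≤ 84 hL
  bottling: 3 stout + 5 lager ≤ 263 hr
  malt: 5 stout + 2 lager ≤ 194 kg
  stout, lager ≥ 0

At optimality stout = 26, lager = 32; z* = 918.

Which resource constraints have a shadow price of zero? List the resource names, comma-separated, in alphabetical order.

bottling, fermentation

fermentation: 148/167 (slack 19)
water: 84/84 (binding)
bottling: 238/263 (slack 25)
malt: 194/194 (binding)
By complementary slackness, a constraint with positive slack has shadow price 0 → bottling, fermentation.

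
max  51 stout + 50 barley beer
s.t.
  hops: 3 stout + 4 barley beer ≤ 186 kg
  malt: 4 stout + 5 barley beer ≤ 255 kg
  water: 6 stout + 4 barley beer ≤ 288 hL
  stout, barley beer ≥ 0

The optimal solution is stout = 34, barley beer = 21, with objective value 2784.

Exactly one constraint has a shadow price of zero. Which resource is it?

hops: 186/186 (binding)
malt: 241/255 (slack 14)
water: 288/288 (binding)
By complementary slackness, a constraint with positive slack has shadow price 0 → malt.

malt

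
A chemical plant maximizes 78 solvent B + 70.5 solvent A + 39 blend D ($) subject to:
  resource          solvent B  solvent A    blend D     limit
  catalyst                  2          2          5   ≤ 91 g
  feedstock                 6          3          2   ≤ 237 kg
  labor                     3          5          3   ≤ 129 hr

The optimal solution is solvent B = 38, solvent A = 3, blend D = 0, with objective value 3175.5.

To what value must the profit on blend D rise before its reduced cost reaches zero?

Binding: feedstock and labor. Non-binding: catalyst (9 unused).
Since catalyst is not tight, its dual is 0.
From A_Bᵀ y = c: 6·y_feedstock + 3·y_labor = 78; 3·y_feedstock + 5·y_labor = 70.5.
→ y_feedstock = 8.5 and y_labor = 9.
blend D enters the basis when its profit ≥ yᵀa₃ = 8.5·2 + 9·3 = 44.

44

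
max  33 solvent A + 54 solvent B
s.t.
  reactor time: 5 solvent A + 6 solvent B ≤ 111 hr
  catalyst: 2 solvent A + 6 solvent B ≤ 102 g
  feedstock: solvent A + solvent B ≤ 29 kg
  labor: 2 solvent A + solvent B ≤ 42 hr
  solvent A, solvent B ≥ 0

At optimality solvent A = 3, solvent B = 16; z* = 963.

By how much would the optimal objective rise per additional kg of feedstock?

0

Binding: reactor time and catalyst. Non-binding: feedstock (10 unused), labor (20 unused).
By complementary slackness, y = 0 for the non-binding constraints.
Dual feasibility on the basic columns requires 5·y_reactor time + 2·y_catalyst = 33, 6·y_reactor time + 6·y_catalyst = 54.
→ y_reactor time = 5 and y_catalyst = 4.
Shadow price of feedstock = 0.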